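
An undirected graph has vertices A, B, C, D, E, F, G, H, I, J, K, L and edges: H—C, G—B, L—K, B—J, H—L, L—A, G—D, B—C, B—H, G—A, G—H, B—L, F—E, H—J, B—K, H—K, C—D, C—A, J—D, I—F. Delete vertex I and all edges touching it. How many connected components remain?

With I gone, the remaining components are: {E, F}; {A, B, C, D, G, H, J, K, L}.
That is 2 components.

2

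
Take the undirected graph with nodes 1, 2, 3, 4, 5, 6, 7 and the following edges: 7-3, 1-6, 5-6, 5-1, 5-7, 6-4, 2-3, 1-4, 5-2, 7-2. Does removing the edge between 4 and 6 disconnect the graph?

After removing 4-6, the path 4-1-6 still connects them, so the edge is not a bridge.

No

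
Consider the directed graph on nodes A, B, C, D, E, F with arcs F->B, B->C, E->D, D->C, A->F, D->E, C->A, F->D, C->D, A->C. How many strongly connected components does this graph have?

1

{A, B, C, D, E, F} are all mutually reachable — one SCC of size 6.
That gives 1 strongly connected component.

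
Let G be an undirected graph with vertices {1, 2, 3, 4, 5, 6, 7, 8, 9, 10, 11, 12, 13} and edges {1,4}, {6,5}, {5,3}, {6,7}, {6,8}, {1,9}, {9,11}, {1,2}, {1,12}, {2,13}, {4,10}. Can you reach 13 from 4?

Yes

From 4 we can reach 1, 2, 4, 9, 10, 11, 12, 13, which includes 13.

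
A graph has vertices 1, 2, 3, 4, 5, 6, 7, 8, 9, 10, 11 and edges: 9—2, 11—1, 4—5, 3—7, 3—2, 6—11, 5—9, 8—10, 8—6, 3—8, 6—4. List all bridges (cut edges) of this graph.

1-11, 10-8, 11-6, 3-7

The edges on the cycle 3-8-6-4-5-9-2-3 are not bridges since each lies on that cycle.
But removing 10—8 disconnects 10 from 8; removing 6—11 disconnects 6 from 11; removing 1—11 disconnects 1 from 11; removing 3—7 disconnects 3 from 7 — these are bridges.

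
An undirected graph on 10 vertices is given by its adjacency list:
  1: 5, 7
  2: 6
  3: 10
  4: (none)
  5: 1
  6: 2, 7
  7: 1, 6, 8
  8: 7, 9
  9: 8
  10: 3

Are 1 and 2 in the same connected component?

Yes

From 1 we can reach 1, 2, 5, 6, 7, 8, 9, which includes 2.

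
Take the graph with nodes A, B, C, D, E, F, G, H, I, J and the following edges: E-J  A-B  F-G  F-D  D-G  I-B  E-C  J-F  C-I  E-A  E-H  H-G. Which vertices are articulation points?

Removing E increases the component count from 1 to 2, so E is a cut vertex.
By contrast removing B leaves 1 component; it is not a cut vertex. No other vertex is a cut vertex either.

E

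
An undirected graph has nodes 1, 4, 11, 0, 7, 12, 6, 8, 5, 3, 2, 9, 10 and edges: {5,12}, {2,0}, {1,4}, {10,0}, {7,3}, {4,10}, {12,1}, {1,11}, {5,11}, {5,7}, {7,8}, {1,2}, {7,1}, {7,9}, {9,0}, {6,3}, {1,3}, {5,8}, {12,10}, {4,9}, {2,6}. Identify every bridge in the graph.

The edges on the cycle 5-12-10-4-1-7-5 are not bridges since each lies on that cycle.
Every edge lies on some cycle, so there are no bridges.

none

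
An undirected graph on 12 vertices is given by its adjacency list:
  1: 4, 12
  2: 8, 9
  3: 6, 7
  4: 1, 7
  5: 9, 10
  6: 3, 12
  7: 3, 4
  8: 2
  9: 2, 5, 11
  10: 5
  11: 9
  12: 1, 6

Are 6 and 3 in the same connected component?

Yes

From 6 we can reach 1, 3, 4, 6, 7, 12, which includes 3.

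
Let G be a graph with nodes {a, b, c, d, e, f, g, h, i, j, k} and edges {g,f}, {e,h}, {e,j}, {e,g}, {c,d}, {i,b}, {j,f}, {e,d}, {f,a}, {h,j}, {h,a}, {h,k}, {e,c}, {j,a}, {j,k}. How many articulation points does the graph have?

Removing e increases the component count from 2 to 3, so e is a cut vertex.
By contrast removing a leaves 2 components; it is not a cut vertex. No other vertex is a cut vertex either.

1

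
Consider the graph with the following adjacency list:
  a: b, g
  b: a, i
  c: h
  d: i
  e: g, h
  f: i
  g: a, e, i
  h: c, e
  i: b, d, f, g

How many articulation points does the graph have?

4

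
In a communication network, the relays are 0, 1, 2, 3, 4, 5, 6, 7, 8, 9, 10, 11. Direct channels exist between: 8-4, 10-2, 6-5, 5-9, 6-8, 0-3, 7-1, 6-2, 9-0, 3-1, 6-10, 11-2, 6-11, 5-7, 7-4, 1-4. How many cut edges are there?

The edges on the cycle 5-9-0-3-1-7-5 are not bridges since each lies on that cycle.
Every edge lies on some cycle, so there are no bridges.

0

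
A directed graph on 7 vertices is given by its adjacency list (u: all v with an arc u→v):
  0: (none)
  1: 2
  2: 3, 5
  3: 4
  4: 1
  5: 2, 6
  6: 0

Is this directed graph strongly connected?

No

There is no directed path from 0 to 3, so the graph is not strongly connected.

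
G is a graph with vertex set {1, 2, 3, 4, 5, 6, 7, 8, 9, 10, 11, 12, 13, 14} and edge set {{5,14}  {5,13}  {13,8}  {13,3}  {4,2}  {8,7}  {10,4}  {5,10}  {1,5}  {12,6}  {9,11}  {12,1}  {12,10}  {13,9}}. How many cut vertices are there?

Removing 4 increases the component count from 1 to 2, so 4 is a cut vertex.
Removing 5 increases the component count from 1 to 3, so 5 is a cut vertex.
Removing 8 increases the component count from 1 to 2, so 8 is a cut vertex.
Likewise 9, 10, 12, 13 are cut vertices.
By contrast removing 7 leaves 1 component; it is not a cut vertex. No other vertex is a cut vertex either.

7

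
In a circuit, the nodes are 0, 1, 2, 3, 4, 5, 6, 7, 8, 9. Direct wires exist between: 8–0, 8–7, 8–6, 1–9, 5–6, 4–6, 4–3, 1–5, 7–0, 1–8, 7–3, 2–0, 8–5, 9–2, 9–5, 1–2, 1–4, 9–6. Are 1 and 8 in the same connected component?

Yes

From 1 we can reach 0, 1, 2, 3, 4, 5, 6, 7, 8, 9, which includes 8.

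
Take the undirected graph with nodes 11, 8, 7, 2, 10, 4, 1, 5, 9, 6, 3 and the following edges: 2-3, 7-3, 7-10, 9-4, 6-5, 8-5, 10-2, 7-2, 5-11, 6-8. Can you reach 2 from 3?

Yes

From 3 we can reach 2, 3, 7, 10, which includes 2.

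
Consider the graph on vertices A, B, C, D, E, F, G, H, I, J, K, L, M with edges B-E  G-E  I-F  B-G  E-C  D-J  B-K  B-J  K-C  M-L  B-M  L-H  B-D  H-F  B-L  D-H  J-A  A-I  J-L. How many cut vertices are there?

Removing B increases the component count from 1 to 2, so B is a cut vertex.
By contrast removing I leaves 1 component; it is not a cut vertex. No other vertex is a cut vertex either.

1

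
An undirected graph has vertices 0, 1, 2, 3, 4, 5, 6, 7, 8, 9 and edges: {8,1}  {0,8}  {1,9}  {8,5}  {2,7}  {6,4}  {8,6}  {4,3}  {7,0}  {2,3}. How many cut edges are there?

3

The edges on the cycle 2-7-0-8-6-4-3-2 are not bridges since each lies on that cycle.
But removing 5—8 disconnects 5 from 8; removing 8—1 disconnects 8 from 1; removing 9—1 disconnects 9 from 1 — these are bridges.
That makes 3 bridges.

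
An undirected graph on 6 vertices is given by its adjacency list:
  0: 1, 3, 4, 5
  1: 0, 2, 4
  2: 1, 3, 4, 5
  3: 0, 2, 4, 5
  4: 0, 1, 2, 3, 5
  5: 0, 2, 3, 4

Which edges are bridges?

The edges on the cycle 2-1-4-3-2 are not bridges since each lies on that cycle.
Every edge lies on some cycle, so there are no bridges.

none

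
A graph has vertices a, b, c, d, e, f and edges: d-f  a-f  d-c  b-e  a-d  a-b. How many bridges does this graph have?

The edges on the cycle a-d-f-a are not bridges since each lies on that cycle.
But removing b-e disconnects b from e; removing d-c disconnects d from c; removing a-b disconnects a from b — these are bridges.
That makes 3 bridges.

3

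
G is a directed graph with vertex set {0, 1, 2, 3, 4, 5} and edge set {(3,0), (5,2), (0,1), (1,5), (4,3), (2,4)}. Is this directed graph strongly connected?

Yes

From 1 we can reach every vertex (0, 1, 2, 3, 4, 5), and every vertex can reach 1 (0, 1, 2, 3, 4, 5). So the whole graph is one strongly connected component.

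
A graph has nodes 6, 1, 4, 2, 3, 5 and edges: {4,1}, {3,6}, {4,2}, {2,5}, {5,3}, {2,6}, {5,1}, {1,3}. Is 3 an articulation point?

Deleting 3 leaves 1 component (was 1) (its neighbors 1, 5, 6 remain connected to each other), so 3 is not a cut vertex.

No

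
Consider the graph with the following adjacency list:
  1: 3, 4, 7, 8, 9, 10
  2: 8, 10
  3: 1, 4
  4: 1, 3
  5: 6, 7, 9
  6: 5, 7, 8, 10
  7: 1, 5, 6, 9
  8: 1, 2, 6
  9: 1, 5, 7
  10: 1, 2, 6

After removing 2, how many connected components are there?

1

With 2 gone, the remaining components are: {1, 3, 4, 5, 6, 7, 8, 9, 10}.
That is 1 component.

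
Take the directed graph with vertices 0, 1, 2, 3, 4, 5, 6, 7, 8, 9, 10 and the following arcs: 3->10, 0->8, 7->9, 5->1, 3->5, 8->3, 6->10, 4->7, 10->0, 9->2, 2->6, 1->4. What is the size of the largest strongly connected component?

11

{0, 1, 2, 3, 4, 5, 6, 7, 8, 9, 10} are all mutually reachable — one SCC of size 11.
The largest has 11 vertices.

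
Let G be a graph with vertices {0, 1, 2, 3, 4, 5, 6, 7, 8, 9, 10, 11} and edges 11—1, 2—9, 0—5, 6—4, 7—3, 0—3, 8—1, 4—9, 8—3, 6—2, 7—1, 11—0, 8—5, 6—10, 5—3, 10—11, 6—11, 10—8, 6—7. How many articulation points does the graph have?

1

Removing 6 increases the component count from 1 to 2, so 6 is a cut vertex.
By contrast removing 9 leaves 1 component; it is not a cut vertex. No other vertex is a cut vertex either.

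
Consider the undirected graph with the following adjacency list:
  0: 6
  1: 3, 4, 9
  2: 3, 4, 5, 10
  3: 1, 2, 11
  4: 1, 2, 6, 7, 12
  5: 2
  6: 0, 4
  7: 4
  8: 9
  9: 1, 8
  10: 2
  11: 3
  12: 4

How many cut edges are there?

The edges on the cycle 2-3-1-4-2 are not bridges since each lies on that cycle.
But removing 2-10 disconnects 2 from 10; removing 7-4 disconnects 7 from 4; removing 4-12 disconnects 4 from 12; removing 9-8 disconnects 9 from 8 — these are bridges.
In total 9 edges are bridges.

9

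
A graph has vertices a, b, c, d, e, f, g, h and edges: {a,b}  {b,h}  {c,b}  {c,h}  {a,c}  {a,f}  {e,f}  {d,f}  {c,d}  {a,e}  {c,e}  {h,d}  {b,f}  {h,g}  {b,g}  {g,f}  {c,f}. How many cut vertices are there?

Removing h, for instance, still leaves 1 component. No single vertex removal increases the component count — the graph has no articulation points.

0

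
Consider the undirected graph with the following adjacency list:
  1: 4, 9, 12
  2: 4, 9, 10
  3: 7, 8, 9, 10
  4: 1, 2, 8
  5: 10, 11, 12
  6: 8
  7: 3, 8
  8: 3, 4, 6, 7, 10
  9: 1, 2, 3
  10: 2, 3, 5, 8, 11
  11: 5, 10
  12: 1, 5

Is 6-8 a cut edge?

Removing 6-8 leaves no path between 6 and 8: the component count goes from 1 to 2. So it is a bridge.

Yes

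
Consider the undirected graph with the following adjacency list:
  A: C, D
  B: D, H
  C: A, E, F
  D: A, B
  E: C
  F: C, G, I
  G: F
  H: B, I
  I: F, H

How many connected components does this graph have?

1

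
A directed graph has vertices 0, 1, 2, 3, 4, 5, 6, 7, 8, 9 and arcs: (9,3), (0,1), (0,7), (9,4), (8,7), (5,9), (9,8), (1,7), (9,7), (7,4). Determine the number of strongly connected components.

10

{2} is an SCC by itself.
{0} is an SCC by itself.
{5} is an SCC by itself.
{7} is an SCC by itself.
{8} is an SCC by itself.
(and 5 more singleton SCCs)
That gives 10 strongly connected components.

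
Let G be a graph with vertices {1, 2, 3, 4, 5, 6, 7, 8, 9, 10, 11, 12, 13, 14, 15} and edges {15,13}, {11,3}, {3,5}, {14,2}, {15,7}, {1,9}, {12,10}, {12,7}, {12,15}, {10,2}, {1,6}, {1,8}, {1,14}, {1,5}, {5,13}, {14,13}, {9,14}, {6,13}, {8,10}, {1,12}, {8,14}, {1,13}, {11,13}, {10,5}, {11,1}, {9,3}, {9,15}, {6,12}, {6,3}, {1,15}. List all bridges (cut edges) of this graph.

The edges on the cycle 1-6-13-15-9-1 are not bridges since each lies on that cycle.
Every edge lies on some cycle, so there are no bridges.

none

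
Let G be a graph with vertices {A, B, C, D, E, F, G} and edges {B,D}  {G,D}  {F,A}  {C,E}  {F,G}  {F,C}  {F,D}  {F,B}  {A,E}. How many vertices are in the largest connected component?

7

Starting from A we can reach A, B, C, D, E, F, G. That is one component of size 7.
The largest has 7 vertices.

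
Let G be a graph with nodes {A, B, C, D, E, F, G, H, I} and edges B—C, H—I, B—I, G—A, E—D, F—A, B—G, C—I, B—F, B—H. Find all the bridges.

The edges on the cycle B-F-A-G-B are not bridges since each lies on that cycle.
But removing D—E disconnects D from E — this is a bridge.

D-E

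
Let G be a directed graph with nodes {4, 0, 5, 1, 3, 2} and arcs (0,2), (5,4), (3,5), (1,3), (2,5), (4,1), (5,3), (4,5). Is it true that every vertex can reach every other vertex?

There is no directed path from 4 to 0, so the graph is not strongly connected.

No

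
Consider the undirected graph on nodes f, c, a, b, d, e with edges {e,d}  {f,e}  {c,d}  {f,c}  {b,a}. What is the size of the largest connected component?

4

Starting from a we can reach a, b. That is one component of size 2.
Starting from c we can reach c, d, e, f. That is one component of size 4.
The largest has 4 vertices.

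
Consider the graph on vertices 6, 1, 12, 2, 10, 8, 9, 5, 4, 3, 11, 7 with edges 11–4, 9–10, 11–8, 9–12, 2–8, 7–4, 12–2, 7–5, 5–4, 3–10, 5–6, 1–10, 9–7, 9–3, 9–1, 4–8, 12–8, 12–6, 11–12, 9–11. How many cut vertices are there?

Removing 9 increases the component count from 1 to 2, so 9 is a cut vertex.
By contrast removing 11 leaves 1 component; it is not a cut vertex. No other vertex is a cut vertex either.

1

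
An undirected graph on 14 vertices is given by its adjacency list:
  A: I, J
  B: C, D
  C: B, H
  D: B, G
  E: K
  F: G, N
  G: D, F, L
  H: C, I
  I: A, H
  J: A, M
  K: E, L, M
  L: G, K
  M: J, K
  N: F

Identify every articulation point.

Removing F increases the component count from 1 to 2, so F is a cut vertex.
Removing G increases the component count from 1 to 2, so G is a cut vertex.
Removing K increases the component count from 1 to 2, so K is a cut vertex.
By contrast removing L leaves 1 component; it is not a cut vertex. No other vertex is a cut vertex either.

F, G, K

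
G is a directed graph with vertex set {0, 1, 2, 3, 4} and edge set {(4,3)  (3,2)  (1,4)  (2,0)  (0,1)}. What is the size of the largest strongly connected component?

5

{0, 1, 2, 3, 4} are all mutually reachable — one SCC of size 5.
The largest has 5 vertices.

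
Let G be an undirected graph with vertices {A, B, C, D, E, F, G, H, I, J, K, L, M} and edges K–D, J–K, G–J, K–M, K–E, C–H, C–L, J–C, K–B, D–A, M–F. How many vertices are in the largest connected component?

12

I is isolated — a component by itself.
Starting from A we can reach A, B, C, D, E, F, G, H, J, K, L, M. That is one component of size 12.
The largest has 12 vertices.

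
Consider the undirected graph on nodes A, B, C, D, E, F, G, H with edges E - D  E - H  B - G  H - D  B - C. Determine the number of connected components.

4

A is isolated — a component by itself.
F is isolated — a component by itself.
Starting from B we can reach B, C, G. That is one component of size 3.
Starting from D we can reach D, E, H. That is one component of size 3.
Total: 4 components.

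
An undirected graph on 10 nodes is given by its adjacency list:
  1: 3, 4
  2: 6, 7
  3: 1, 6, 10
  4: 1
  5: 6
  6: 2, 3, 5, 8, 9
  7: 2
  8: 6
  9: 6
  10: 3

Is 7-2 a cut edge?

Removing 7-2 leaves no path between 7 and 2: the component count goes from 1 to 2. So it is a bridge.

Yes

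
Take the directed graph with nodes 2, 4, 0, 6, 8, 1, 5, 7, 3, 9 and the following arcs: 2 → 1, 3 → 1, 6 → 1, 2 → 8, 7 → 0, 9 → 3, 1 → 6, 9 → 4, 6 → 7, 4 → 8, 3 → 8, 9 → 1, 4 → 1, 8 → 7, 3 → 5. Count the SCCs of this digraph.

9

{1, 6} are all mutually reachable — one SCC of size 2.
{3} is an SCC by itself.
{8} is an SCC by itself.
{9} is an SCC by itself.
{2} is an SCC by itself.
(and 4 more singleton SCCs)
That gives 9 strongly connected components.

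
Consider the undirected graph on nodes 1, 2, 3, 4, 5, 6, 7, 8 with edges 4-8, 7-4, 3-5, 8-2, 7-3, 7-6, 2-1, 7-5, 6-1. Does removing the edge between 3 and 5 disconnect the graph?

After removing 3-5, the path 3-7-5 still connects them, so the edge is not a bridge.

No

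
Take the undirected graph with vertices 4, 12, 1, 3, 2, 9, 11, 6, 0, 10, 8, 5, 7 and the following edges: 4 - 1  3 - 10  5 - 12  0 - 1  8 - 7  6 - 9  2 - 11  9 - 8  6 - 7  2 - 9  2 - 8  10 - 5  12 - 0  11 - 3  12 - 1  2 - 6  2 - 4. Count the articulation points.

Removing 2 increases the component count from 1 to 2, so 2 is a cut vertex.
By contrast removing 8 leaves 1 component; it is not a cut vertex. No other vertex is a cut vertex either.

1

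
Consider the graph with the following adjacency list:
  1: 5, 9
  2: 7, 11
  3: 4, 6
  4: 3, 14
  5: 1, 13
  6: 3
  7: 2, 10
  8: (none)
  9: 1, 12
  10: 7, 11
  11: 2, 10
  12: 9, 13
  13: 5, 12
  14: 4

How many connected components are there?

4

8 is isolated — a component by itself.
Starting from 2 we can reach 2, 7, 10, 11. That is one component of size 4.
Starting from 3 we can reach 3, 4, 6, 14. That is one component of size 4.
Starting from 1 we can reach 1, 5, 9, 12, 13. That is one component of size 5.
Total: 4 components.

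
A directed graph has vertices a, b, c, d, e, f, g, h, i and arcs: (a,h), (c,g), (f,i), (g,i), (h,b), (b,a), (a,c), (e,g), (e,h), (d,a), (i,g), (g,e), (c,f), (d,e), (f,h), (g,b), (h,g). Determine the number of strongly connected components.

{a, b, c, e, f, g, h, i} are all mutually reachable — one SCC of size 8.
{d} is an SCC by itself.
That gives 2 strongly connected components.

2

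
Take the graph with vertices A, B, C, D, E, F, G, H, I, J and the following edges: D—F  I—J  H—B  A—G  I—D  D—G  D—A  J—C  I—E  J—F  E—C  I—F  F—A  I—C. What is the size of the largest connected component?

Starting from B we can reach B, H. That is one component of size 2.
Starting from A we can reach A, C, D, E, F, G, I, J. That is one component of size 8.
The largest has 8 vertices.

8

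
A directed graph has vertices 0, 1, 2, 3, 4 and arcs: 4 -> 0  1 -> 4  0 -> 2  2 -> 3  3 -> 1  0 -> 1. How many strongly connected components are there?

1

{0, 1, 2, 3, 4} are all mutually reachable — one SCC of size 5.
That gives 1 strongly connected component.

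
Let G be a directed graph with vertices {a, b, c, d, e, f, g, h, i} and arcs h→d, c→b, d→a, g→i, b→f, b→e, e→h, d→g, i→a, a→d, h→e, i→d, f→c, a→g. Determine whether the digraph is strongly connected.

No

There is no directed path from e to b, so the graph is not strongly connected.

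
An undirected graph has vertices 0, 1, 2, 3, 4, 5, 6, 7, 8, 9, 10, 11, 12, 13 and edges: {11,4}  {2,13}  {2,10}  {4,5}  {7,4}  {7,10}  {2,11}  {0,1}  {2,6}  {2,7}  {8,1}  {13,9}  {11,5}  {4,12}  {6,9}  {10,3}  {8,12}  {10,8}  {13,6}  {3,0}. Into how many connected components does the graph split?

1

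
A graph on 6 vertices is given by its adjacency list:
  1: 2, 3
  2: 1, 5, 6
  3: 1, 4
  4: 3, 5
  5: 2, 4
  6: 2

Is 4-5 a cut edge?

After removing 4-5, the path 4-3-1-2-5 still connects them, so the edge is not a bridge.

No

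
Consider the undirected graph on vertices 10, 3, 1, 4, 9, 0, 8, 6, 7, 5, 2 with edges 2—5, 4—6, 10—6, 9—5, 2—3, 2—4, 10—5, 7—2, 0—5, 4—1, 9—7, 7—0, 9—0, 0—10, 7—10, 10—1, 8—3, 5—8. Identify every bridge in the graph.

none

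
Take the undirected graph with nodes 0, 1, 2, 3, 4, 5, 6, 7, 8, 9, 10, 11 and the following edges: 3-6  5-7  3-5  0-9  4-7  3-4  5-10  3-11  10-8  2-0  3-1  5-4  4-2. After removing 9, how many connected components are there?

With 9 gone, the remaining components are: {0, 1, 2, 3, 4, 5, 6, 7, 8, 10, 11}.
That is 1 component.

1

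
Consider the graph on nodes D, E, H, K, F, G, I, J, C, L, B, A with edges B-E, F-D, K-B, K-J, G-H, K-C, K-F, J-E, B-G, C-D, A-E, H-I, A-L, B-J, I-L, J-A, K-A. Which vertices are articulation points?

Removing K increases the component count from 1 to 2, so K is a cut vertex.
By contrast removing F leaves 1 component; it is not a cut vertex. No other vertex is a cut vertex either.

K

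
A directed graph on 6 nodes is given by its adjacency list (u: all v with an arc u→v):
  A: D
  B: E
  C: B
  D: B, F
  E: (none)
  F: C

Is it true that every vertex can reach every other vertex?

There is no directed path from F to D, so the graph is not strongly connected.

No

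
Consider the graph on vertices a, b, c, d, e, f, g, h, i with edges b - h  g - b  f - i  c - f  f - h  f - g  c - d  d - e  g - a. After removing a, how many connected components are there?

With a gone, the remaining components are: {b, c, d, e, f, g, h, i}.
That is 1 component.

1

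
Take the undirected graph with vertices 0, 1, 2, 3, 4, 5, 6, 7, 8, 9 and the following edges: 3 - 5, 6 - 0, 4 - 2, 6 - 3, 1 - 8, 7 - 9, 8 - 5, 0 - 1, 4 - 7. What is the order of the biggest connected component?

6

Starting from 2 we can reach 2, 4, 7, 9. That is one component of size 4.
Starting from 0 we can reach 0, 1, 3, 5, 6, 8. That is one component of size 6.
The largest has 6 vertices.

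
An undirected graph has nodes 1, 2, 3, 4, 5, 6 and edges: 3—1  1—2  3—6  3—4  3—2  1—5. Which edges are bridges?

1-5, 3-4, 3-6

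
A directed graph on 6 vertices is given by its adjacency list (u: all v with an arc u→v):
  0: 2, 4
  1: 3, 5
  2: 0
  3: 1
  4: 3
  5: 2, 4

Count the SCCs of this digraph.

1

{0, 1, 2, 3, 4, 5} are all mutually reachable — one SCC of size 6.
That gives 1 strongly connected component.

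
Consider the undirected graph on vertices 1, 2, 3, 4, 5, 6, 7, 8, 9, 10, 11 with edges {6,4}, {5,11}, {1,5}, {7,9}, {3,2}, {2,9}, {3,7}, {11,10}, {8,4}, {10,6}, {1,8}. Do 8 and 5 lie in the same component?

Yes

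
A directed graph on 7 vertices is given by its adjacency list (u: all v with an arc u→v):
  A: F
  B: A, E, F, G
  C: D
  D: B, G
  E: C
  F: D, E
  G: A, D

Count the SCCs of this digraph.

1

{A, B, C, D, E, F, G} are all mutually reachable — one SCC of size 7.
That gives 1 strongly connected component.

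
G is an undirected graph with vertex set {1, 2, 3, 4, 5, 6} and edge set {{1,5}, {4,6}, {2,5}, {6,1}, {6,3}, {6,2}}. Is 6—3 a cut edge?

Yes

Removing 6—3 leaves no path between 6 and 3: the component count goes from 1 to 2. So it is a bridge.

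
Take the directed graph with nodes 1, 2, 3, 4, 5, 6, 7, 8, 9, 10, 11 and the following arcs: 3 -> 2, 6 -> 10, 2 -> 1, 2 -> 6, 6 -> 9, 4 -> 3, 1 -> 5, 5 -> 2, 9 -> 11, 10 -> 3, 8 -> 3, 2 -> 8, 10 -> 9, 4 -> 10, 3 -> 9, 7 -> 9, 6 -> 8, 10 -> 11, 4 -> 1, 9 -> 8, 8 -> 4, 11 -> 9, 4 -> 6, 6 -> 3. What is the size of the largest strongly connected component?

{1, 2, 3, 4, 5, 6, 8, 9, 10, 11} are all mutually reachable — one SCC of size 10.
{7} is an SCC by itself.
The largest has 10 vertices.

10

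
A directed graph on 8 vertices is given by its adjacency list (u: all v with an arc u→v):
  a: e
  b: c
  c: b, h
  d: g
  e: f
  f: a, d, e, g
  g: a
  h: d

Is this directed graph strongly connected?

There is no directed path from g to b, so the graph is not strongly connected.

No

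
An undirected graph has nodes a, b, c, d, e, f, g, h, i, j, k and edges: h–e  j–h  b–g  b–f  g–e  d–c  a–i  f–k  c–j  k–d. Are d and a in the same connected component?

No

The component containing d is {b, c, d, e, f, g, h, j, k}, and a is not in it.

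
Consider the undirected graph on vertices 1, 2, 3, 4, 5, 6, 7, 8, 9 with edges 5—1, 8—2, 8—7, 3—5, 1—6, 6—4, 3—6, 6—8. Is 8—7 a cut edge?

Removing 8—7 leaves no path between 8 and 7: the component count goes from 2 to 3. So it is a bridge.

Yes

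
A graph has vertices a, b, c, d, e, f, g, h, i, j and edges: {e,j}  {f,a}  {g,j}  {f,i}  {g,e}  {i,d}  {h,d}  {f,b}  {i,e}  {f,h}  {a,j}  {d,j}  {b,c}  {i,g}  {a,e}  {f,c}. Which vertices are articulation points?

Removing f increases the component count from 1 to 2, so f is a cut vertex.
By contrast removing c leaves 1 component; it is not a cut vertex. No other vertex is a cut vertex either.

f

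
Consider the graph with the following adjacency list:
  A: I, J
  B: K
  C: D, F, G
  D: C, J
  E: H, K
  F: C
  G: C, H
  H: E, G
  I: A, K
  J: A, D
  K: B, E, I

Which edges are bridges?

The edges on the cycle J-D-C-G-H-E-K-I-A-J are not bridges since each lies on that cycle.
But removing B-K disconnects B from K; removing F-C disconnects F from C — these are bridges.

B-K, C-F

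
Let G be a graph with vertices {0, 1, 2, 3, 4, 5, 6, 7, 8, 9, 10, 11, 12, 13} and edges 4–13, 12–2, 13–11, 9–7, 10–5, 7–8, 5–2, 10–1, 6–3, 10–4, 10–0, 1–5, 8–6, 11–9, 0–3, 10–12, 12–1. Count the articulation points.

1

Removing 10 increases the component count from 1 to 2, so 10 is a cut vertex.
By contrast removing 7 leaves 1 component; it is not a cut vertex. No other vertex is a cut vertex either.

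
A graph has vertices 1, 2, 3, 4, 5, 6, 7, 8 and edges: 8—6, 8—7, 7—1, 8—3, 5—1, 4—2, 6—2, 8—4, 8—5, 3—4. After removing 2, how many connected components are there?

With 2 gone, the remaining components are: {1, 3, 4, 5, 6, 7, 8}.
That is 1 component.

1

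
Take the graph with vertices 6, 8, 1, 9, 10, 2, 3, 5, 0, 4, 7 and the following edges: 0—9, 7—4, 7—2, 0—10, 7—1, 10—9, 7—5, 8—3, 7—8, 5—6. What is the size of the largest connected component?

Starting from 0 we can reach 0, 9, 10. That is one component of size 3.
Starting from 1 we can reach 1, 2, 3, 4, 5, 6, 7, 8. That is one component of size 8.
The largest has 8 vertices.

8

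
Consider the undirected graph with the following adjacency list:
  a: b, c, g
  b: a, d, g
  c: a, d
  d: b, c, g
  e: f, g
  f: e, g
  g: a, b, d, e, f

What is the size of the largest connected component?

7

Starting from a we can reach a, b, c, d, e, f, g. That is one component of size 7.
The largest has 7 vertices.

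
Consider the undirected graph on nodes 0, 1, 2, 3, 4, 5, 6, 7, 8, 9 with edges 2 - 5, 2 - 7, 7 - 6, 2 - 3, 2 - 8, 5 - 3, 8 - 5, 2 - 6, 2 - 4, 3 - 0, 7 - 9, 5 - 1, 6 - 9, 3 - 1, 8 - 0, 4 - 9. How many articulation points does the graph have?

Removing 2 increases the component count from 1 to 2, so 2 is a cut vertex.
By contrast removing 7 leaves 1 component; it is not a cut vertex. No other vertex is a cut vertex either.

1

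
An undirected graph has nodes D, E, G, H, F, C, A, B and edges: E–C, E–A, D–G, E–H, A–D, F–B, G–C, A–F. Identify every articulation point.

A, E, F

Removing A increases the component count from 1 to 2, so A is a cut vertex.
Removing E increases the component count from 1 to 2, so E is a cut vertex.
Removing F increases the component count from 1 to 2, so F is a cut vertex.
By contrast removing C leaves 1 component; it is not a cut vertex. No other vertex is a cut vertex either.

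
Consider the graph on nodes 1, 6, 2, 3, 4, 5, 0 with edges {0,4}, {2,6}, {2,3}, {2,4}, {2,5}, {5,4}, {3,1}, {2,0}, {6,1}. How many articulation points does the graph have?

1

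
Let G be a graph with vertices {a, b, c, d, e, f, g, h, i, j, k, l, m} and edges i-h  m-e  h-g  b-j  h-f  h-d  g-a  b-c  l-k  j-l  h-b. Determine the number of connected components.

2

Starting from e we can reach e, m. That is one component of size 2.
Starting from a we can reach a, b, c, d, f, g, h, i, j, k, l. That is one component of size 11.
Total: 2 components.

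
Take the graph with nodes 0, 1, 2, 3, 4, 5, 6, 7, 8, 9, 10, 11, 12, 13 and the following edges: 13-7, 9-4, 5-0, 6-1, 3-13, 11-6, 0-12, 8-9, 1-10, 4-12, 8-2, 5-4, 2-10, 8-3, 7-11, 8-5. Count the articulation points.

Removing 8 increases the component count from 1 to 2, so 8 is a cut vertex.
By contrast removing 0 leaves 1 component; it is not a cut vertex. No other vertex is a cut vertex either.

1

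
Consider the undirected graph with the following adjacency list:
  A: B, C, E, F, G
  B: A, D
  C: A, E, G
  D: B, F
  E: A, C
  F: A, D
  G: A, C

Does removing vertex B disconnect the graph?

No

Deleting B leaves 1 component (was 1) (its neighbors A, D remain connected to each other), so B is not a cut vertex.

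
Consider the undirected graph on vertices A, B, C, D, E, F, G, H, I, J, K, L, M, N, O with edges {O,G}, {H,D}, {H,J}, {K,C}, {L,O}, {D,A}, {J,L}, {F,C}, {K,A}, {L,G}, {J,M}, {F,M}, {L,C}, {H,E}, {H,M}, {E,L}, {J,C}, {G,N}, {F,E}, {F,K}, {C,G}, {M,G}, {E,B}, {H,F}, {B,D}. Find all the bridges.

G-N

The edges on the cycle H-F-K-C-G-M-H are not bridges since each lies on that cycle.
But removing G - N disconnects G from N — this is a bridge.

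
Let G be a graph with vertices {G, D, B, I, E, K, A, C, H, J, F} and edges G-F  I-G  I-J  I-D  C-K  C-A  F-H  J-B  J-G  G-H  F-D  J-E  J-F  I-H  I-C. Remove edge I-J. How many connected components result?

1

I and J are still connected via I-G-J, so the component count stays at 1.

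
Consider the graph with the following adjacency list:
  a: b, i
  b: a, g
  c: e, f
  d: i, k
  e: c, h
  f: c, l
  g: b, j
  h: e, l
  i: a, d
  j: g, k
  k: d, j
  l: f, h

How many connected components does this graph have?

2

Starting from c we can reach c, e, f, h, l. That is one component of size 5.
Starting from a we can reach a, b, d, g, i, j, k. That is one component of size 7.
Total: 2 components.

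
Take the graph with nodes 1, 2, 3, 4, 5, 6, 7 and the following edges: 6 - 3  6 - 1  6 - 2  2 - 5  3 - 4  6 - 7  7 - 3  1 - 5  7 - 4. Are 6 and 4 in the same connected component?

From 6 we can reach 1, 2, 3, 4, 5, 6, 7, which includes 4.

Yes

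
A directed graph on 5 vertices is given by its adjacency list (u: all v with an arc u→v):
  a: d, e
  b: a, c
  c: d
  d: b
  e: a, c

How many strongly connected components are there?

{a, b, c, d, e} are all mutually reachable — one SCC of size 5.
That gives 1 strongly connected component.

1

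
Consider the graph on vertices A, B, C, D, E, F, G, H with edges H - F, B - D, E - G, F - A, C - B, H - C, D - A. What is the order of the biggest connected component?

Starting from E we can reach E, G. That is one component of size 2.
Starting from A we can reach A, B, C, D, F, H. That is one component of size 6.
The largest has 6 vertices.

6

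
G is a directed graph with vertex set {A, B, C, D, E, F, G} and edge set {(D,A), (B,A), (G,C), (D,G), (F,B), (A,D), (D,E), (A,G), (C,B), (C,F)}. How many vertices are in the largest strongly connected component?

6

{A, B, C, D, F, G} are all mutually reachable — one SCC of size 6.
{E} is an SCC by itself.
The largest has 6 vertices.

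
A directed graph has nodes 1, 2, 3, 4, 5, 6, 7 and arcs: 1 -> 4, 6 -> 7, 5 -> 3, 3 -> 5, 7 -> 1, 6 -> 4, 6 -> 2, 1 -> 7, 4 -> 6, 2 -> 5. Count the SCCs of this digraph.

3

{1, 4, 6, 7} are all mutually reachable — one SCC of size 4.
{3, 5} are all mutually reachable — one SCC of size 2.
{2} is an SCC by itself.
That gives 3 strongly connected components.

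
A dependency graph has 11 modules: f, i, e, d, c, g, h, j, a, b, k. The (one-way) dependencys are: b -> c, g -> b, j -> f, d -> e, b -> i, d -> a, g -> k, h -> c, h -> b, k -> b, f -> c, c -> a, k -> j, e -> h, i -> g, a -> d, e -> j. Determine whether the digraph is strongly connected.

From h we can reach every vertex (a, b, c, d, e, f, g, h, i, j, k), and every vertex can reach h (a, b, c, d, e, f, g, h, i, j, k). So the whole graph is one strongly connected component.

Yes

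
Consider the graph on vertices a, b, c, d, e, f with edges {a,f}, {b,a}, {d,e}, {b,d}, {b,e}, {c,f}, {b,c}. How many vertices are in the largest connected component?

Starting from a we can reach a, b, c, d, e, f. That is one component of size 6.
The largest has 6 vertices.

6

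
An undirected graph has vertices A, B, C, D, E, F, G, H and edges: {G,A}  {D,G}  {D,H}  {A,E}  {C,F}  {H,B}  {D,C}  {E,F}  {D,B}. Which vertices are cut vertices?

Removing D increases the component count from 1 to 2, so D is a cut vertex.
By contrast removing B leaves 1 component; it is not a cut vertex. No other vertex is a cut vertex either.

D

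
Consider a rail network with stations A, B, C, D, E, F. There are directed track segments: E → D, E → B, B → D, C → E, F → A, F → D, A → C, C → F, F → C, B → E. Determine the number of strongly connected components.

{A, C, F} are all mutually reachable — one SCC of size 3.
{B, E} are all mutually reachable — one SCC of size 2.
{D} is an SCC by itself.
That gives 3 strongly connected components.

3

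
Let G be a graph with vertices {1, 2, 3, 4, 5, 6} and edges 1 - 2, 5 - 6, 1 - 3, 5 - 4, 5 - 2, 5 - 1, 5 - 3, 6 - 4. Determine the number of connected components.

1

Starting from 1 we can reach 1, 2, 3, 4, 5, 6. That is one component of size 6.
Total: 1 component.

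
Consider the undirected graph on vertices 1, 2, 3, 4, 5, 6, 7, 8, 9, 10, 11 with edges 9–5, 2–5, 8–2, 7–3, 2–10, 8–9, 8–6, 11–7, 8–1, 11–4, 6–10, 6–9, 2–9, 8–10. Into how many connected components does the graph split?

2

Starting from 3 we can reach 3, 4, 7, 11. That is one component of size 4.
Starting from 1 we can reach 1, 2, 5, 6, 8, 9, 10. That is one component of size 7.
Total: 2 components.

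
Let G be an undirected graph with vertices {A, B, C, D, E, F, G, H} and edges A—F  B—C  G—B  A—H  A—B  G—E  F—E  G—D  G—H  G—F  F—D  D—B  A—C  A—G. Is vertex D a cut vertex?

Deleting D leaves 1 component (was 1) (its neighbors B, F, G remain connected to each other), so D is not a cut vertex.

No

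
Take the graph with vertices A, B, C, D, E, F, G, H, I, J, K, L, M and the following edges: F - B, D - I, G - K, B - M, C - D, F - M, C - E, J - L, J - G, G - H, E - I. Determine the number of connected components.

A is isolated — a component by itself.
Starting from B we can reach B, F, M. That is one component of size 3.
Starting from C we can reach C, D, E, I. That is one component of size 4.
Starting from G we can reach G, H, J, K, L. That is one component of size 5.
Total: 4 components.

4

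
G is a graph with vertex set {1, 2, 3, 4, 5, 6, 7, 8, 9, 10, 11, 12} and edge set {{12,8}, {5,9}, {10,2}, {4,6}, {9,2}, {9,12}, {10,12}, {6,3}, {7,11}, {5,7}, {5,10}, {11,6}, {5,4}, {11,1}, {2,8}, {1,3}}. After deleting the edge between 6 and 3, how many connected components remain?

1

6 and 3 are still connected via 6-11-1-3, so the component count stays at 1.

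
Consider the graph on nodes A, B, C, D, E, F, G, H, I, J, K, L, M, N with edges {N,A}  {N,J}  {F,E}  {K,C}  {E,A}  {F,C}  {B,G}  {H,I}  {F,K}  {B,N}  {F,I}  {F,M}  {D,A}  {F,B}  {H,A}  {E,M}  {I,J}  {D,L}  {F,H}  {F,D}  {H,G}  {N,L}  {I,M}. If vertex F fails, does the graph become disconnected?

Yes

Deleting F raises the number of components from 1 to 2, so F is a cut vertex.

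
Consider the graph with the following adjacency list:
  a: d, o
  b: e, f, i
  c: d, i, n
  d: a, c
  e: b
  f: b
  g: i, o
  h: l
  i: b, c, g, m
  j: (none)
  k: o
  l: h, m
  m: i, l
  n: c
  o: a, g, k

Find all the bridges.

b-e, b-f, b-i, c-n, h-l, i-m, k-o, l-m

The edges on the cycle i-c-d-a-o-g-i are not bridges since each lies on that cycle.
But removing i-m disconnects i from m; removing f-b disconnects f from b; removing c-n disconnects c from n; removing l-m disconnects l from m — these are bridges.
In total 8 edges are bridges.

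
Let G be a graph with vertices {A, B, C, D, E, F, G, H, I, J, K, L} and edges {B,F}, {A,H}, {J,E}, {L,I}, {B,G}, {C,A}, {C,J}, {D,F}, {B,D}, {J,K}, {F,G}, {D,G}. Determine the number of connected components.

3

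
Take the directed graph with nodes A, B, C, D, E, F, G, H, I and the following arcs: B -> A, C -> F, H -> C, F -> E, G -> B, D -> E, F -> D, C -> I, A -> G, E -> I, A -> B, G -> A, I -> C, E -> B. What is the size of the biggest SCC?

5

{C, D, E, F, I} are all mutually reachable — one SCC of size 5.
{A, B, G} are all mutually reachable — one SCC of size 3.
{H} is an SCC by itself.
The largest has 5 vertices.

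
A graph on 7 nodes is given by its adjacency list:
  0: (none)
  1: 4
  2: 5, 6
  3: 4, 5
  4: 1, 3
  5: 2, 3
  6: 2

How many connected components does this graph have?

0 is isolated — a component by itself.
Starting from 1 we can reach 1, 2, 3, 4, 5, 6. That is one component of size 6.
Total: 2 components.

2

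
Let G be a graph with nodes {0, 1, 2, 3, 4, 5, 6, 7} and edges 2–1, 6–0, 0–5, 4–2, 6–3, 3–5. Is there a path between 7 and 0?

No

The component containing 7 is {7}, and 0 is not in it.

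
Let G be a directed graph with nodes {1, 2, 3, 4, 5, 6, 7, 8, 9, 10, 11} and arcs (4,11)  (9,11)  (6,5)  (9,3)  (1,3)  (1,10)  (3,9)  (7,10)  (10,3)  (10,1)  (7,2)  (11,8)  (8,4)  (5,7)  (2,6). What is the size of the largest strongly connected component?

{2, 5, 6, 7} are all mutually reachable — one SCC of size 4.
{4, 8, 11} are all mutually reachable — one SCC of size 3.
{1, 10} are all mutually reachable — one SCC of size 2.
{3, 9} are all mutually reachable — one SCC of size 2.
The largest has 4 vertices.

4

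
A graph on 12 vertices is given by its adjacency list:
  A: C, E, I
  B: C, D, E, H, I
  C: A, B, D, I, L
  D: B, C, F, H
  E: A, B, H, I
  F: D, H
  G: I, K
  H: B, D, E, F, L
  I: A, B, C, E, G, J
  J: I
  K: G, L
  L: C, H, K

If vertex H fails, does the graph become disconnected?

Deleting H leaves 1 component (was 1) (its neighbors B, D, E, F, L remain connected to each other), so H is not a cut vertex.

No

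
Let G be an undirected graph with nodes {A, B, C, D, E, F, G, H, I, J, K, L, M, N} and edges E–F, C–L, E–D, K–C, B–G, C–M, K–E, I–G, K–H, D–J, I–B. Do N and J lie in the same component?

The component containing N is {N}, and J is not in it.

No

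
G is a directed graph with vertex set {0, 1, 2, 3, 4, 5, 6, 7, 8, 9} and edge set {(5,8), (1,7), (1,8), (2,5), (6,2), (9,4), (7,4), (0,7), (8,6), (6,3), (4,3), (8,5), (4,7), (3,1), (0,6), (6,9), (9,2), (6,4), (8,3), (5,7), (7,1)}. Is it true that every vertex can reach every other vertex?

There is no directed path from 8 to 0, so the graph is not strongly connected.

No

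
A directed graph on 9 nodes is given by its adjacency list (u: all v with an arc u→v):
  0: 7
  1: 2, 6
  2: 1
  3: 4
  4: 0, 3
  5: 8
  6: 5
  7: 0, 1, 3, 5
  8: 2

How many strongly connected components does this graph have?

{1, 2, 5, 6, 8} are all mutually reachable — one SCC of size 5.
{0, 3, 4, 7} are all mutually reachable — one SCC of size 4.
That gives 2 strongly connected components.

2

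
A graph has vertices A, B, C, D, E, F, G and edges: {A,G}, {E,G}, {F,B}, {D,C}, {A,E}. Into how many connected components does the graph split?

3

Starting from B we can reach B, F. That is one component of size 2.
Starting from C we can reach C, D. That is one component of size 2.
Starting from A we can reach A, E, G. That is one component of size 3.
Total: 3 components.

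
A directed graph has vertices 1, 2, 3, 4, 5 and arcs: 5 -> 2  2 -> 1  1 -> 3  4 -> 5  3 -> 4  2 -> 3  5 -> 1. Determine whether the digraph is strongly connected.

From 2 we can reach every vertex (1, 2, 3, 4, 5), and every vertex can reach 2 (1, 2, 3, 4, 5). So the whole graph is one strongly connected component.

Yes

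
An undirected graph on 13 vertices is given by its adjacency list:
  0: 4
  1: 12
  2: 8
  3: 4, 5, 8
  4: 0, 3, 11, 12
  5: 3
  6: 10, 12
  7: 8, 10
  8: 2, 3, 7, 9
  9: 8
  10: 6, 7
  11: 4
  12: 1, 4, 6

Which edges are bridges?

0-4, 1-12, 11-4, 2-8, 3-5, 8-9

The edges on the cycle 4-12-6-10-7-8-3-4 are not bridges since each lies on that cycle.
But removing 9-8 disconnects 9 from 8; removing 12-1 disconnects 12 from 1; removing 4-0 disconnects 4 from 0; removing 5-3 disconnects 5 from 3 — these are bridges.
In total 6 edges are bridges.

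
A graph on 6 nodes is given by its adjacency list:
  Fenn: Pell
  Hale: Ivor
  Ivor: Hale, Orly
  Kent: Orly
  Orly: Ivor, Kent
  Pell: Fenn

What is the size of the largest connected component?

4

Starting from Fenn we can reach Fenn, Pell. That is one component of size 2.
Starting from Hale we can reach Hale, Ivor, Kent, Orly. That is one component of size 4.
The largest has 4 vertices.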